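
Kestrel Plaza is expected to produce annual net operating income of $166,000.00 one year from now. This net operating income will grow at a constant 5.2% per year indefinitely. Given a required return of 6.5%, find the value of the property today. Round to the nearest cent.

Growing perpetuity: P = D₁ / (r − g) = $166,000.0000 / (0.065 − 0.052) = $12,769,230.77

$12769230.77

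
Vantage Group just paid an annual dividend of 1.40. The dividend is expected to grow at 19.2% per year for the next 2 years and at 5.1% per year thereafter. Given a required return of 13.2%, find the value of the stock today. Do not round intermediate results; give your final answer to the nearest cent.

D_1 = 1.66880
D_2 = 1.98921
Terminal value at year 2: TV = D_2×(1+g_2)/(r−g_2) = 2.09066/0.081 = 25.81061
P_0 = D_1/(1+r)^1 + D_2/(1+r)^2 + TV/(1+r)^2
    = 1.47420 + 1.55234 + 20.14213 = 23.16868

23.17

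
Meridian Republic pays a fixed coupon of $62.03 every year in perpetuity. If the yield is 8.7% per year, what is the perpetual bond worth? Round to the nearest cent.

$712.99

Level perpetuity: PV = C / r = $62.03 / 0.087 = $712.99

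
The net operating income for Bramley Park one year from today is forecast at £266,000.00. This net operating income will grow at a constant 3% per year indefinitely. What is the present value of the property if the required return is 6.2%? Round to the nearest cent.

£8312500.00

Growing perpetuity: P = D₁ / (r − g) = £266,000.0000 / (0.062 − 0.03) = £8,312,500.00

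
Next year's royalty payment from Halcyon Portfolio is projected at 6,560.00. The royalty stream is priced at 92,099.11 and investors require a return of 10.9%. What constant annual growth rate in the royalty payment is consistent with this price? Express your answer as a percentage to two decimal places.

3.78%

P = D₁/(r−g) ⇒ g = r − D₁/P = 0.109 − 6,560.00/92,099.11 = 0.037772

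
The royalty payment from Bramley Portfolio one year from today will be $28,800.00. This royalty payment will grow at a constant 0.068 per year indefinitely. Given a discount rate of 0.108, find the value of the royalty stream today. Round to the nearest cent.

$720000.00

Growing perpetuity: P = D₁ / (r − g) = $28,800.0000 / (0.108 − 0.068) = $720,000.00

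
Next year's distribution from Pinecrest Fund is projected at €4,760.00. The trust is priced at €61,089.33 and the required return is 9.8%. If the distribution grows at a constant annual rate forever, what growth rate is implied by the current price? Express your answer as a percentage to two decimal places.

P = D₁/(r−g) ⇒ g = r − D₁/P = 0.098 − €4,760.00/€61,089.33 = 0.020081

2.01%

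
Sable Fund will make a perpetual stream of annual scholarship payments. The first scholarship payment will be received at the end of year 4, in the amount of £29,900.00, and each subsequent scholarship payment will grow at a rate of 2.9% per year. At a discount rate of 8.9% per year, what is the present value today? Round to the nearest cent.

Value at end of year 3: C₁ / (r − g) = £29,900.00 / (0.089 − 0.029) = £498,333.3333
Discount to today: PV = £498,333.3333 / (1 + 0.089)^3 = £498,333.3333 / 1.291468 = £385,865.81

£385865.81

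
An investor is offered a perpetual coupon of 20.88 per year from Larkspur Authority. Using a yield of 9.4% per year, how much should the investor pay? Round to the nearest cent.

222.13

Level perpetuity: PV = C / r = 20.88 / 0.094 = 222.13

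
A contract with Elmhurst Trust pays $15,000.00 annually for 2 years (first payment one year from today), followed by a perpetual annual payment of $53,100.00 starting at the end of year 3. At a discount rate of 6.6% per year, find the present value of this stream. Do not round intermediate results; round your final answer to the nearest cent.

PV of 2-year annuity: $15,000.00 × [1 − (1+0.066)^−2] / 0.066 = 27271.38326
Perpetuity value at year 2: $53,100.00 / 0.066 = 804545.45455
PV of perpetuity: 804545.45455 / (1+0.066)^2 = 708004.75779
Total PV = 27271.38326 + 708004.75779 = 735276.14106

$735276.14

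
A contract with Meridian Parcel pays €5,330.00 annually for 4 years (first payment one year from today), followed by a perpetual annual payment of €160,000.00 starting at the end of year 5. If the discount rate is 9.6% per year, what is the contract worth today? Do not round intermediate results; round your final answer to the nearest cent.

€1172108.01

PV of 4-year annuity: €5,330.00 × [1 − (1+0.096)^−4] / 0.096 = 17042.72089
Perpetuity value at year 4: €160,000.00 / 0.096 = 1666666.66667
PV of perpetuity: 1666666.66667 / (1+0.096)^4 = 1155065.28902
Total PV = 17042.72089 + 1155065.28902 = 1172108.00991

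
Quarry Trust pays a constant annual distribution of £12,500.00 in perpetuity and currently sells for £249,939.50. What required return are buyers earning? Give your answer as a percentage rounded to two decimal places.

P = C/r ⇒ r = C/P = £12,500.00/£249,939.50 = 0.050012

5.00%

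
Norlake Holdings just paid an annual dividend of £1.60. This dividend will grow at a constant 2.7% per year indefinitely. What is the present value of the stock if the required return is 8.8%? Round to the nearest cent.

£26.94

D₁ = D₀ × (1 + g) = £1.60 × 1.027 = £1.6432
Growing perpetuity: P = D₁ / (r − g) = £1.6432 / (0.088 − 0.027) = £26.94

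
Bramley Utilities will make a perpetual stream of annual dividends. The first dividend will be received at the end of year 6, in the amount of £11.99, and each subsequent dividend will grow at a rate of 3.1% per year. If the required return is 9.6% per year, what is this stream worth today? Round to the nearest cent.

Value at end of year 5: C₁ / (r − g) = £11.99 / (0.096 − 0.031) = £184.4615
Discount to today: PV = £184.4615 / (1 + 0.096)^5 = £184.4615 / 1.581440 = £116.64

£116.64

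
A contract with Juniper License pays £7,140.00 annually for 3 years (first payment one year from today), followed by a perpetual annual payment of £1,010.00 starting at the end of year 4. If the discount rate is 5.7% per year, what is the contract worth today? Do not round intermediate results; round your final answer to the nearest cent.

PV of 3-year annuity: £7,140.00 × [1 − (1+0.057)^−3] / 0.057 = 19191.73513
Perpetuity value at year 3: £1,010.00 / 0.057 = 17719.29825
PV of perpetuity: 17719.29825 / (1+0.057)^3 = 15004.50098
Total PV = 19191.73513 + 15004.50098 = 34196.23611

£34196.24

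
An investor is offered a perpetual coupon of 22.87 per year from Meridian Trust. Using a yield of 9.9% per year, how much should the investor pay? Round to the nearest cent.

231.01

Level perpetuity: PV = C / r = 22.87 / 0.099 = 231.01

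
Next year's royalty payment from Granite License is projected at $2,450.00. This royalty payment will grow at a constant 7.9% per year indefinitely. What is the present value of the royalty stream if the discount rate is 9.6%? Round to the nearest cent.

$144117.65

Growing perpetuity: P = D₁ / (r − g) = $2,450.0000 / (0.096 − 0.079) = $144,117.65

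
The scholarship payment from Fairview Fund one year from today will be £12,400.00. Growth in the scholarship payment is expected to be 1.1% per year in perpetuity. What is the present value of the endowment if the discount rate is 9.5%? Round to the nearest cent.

Growing perpetuity: P = D₁ / (r − g) = £12,400.0000 / (0.095 − 0.011) = £147,619.05

£147619.05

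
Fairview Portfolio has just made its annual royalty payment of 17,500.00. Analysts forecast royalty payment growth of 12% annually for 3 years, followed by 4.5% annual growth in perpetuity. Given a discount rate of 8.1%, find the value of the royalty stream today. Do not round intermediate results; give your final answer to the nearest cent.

D_1 = 19600.00000
D_2 = 21952.00000
D_3 = 24586.24000
Terminal value at year 3: TV = D_3×(1+g_2)/(r−g_2) = 25692.62080/0.036 = 713683.91111
P_0 = D_1/(1+r)^1 + D_2/(1+r)^2 + D_3/(1+r)^3 + TV/(1+r)^3
    = 18131.35985 + 18785.49772 + 19463.23538 + 564974.47143 = 621354.56438

621354.56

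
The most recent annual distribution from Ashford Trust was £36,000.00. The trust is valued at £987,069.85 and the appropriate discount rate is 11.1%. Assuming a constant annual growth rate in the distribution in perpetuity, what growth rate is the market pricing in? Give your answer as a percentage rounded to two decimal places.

P = D₀(1+g)/(r−g) ⇒ P(r−g) = D₀(1+g) ⇒ g(P+D₀) = P·r − D₀
g = (P·r − D₀)/(P + D₀) = (£987,069.85×0.111 − £36,000.00) / (£987,069.85 + £36,000.00) = 0.071906

7.19%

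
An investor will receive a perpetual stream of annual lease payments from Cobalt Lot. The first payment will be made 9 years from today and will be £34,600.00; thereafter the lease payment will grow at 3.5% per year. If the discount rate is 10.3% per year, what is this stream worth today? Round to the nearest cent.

£232253.94

Value at end of year 8: C₁ / (r − g) = £34,600.00 / (0.103 − 0.035) = £508,823.5294
Discount to today: PV = £508,823.5294 / (1 + 0.103)^8 = £508,823.5294 / 2.190807 = £232,253.94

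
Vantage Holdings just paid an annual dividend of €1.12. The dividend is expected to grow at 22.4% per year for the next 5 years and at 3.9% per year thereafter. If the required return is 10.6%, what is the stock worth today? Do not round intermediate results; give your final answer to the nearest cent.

€36.50

D_1 = 1.37088
D_2 = 1.67796
D_3 = 2.05382
D_4 = 2.51388
D_5 = 3.07698
Terminal value at year 5: TV = D_5×(1+g_2)/(r−g_2) = 3.19699/0.067 = 47.71620
P_0 = D_1/(1+r)^1 + D_2/(1+r)^2 + D_3/(1+r)^3 + D_4/(1+r)^4 + D_5/(1+r)^5 + TV/(1+r)^5
    = 1.23949 + 1.37174 + 1.51809 + 1.68005 + 1.85930 + 28.83303 = 36.50170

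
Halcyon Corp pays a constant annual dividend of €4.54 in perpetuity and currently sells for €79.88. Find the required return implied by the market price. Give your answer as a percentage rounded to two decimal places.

5.68%

P = C/r ⇒ r = C/P = €4.54/€79.88 = 0.056835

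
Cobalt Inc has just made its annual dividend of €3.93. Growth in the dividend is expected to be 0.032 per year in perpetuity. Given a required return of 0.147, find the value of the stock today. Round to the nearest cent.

€35.27

D₁ = D₀ × (1 + g) = €3.93 × 1.032 = €4.0558
Growing perpetuity: P = D₁ / (r − g) = €4.0558 / (0.147 − 0.032) = €35.27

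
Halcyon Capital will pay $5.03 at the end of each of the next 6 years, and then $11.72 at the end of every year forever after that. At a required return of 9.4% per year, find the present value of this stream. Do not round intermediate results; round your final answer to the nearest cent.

$95.02

PV of 6-year annuity: $5.03 × [1 − (1+0.094)^−6] / 0.094 = 22.29759
Perpetuity value at year 6: $11.72 / 0.094 = 124.68085
PV of perpetuity: 124.68085 / (1+0.094)^6 = 72.72703
Total PV = 22.29759 + 72.72703 = 95.02461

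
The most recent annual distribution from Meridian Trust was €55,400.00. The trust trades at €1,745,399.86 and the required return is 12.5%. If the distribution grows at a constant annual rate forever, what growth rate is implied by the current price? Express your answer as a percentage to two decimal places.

P = D₀(1+g)/(r−g) ⇒ P(r−g) = D₀(1+g) ⇒ g(P+D₀) = P·r − D₀
g = (P·r − D₀)/(P + D₀) = (€1,745,399.86×0.125 − €55,400.00) / (€1,745,399.86 + €55,400.00) = 0.090390

9.04%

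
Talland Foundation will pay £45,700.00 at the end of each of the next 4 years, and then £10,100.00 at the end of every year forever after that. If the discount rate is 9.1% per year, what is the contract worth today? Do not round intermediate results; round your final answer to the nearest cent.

£226070.34

PV of 4-year annuity: £45,700.00 × [1 − (1+0.091)^−4] / 0.091 = 147730.80568
Perpetuity value at year 4: £10,100.00 / 0.091 = 110989.01099
PV of perpetuity: 110989.01099 / (1+0.091)^4 = 78339.53315
Total PV = 147730.80568 + 78339.53315 = 226070.33883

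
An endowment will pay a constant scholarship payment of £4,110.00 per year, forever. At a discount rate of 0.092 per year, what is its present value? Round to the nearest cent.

£44673.91

Level perpetuity: PV = C / r = £4,110.00 / 0.092 = £44,673.91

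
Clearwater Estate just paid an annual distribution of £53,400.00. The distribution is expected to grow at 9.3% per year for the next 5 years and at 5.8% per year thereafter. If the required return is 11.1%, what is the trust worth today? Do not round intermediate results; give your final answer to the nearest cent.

D_1 = 58366.20000
D_2 = 63794.25660
D_3 = 69727.12246
D_4 = 76211.74485
D_5 = 83299.43712
Terminal value at year 5: TV = D_5×(1+g_2)/(r−g_2) = 88130.80448/0.053 = 1662845.36750
P_0 = D_1/(1+r)^1 + D_2/(1+r)^2 + D_3/(1+r)^3 + D_4/(1+r)^4 + D_5/(1+r)^5 + TV/(1+r)^5
    = 52534.83348 + 51683.68407 + 50846.32465 + 50022.53181 + 49212.08575 + 982384.65515 = 1236684.11491

£1236684.11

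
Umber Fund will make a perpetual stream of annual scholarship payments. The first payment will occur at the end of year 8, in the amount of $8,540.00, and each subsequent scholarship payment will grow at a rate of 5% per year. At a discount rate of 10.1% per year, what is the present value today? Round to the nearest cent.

$85383.99

Value at end of year 7: C₁ / (r − g) = $8,540.00 / (0.101 − 0.05) = $167,450.9804
Discount to today: PV = $167,450.9804 / (1 + 0.101)^7 = $167,450.9804 / 1.961152 = $85,383.99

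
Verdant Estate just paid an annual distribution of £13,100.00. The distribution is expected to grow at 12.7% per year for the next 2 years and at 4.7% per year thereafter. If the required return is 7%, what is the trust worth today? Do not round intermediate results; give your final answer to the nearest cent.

D_1 = 14763.70000
D_2 = 16638.68990
Terminal value at year 2: TV = D_2×(1+g_2)/(r−g_2) = 17420.70833/0.023 = 757422.10110
P_0 = D_1/(1+r)^1 + D_2/(1+r)^2 + TV/(1+r)^2
    = 13797.85047 + 14532.87615 + 661561.79675 = 689892.52336

£689892.52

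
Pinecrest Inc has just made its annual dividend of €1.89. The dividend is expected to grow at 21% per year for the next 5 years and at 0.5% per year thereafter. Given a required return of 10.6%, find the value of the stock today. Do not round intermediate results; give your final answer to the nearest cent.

D_1 = 2.28690
D_2 = 2.76715
D_3 = 3.34825
D_4 = 4.05138
D_5 = 4.90217
Terminal value at year 5: TV = D_5×(1+g_2)/(r−g_2) = 4.92668/0.101 = 48.77905
P_0 = D_1/(1+r)^1 + D_2/(1+r)^2 + D_3/(1+r)^3 + D_4/(1+r)^4 + D_5/(1+r)^5 + TV/(1+r)^5
    = 2.06772 + 2.26215 + 2.47487 + 2.70759 + 2.96219 + 29.47526 = 41.94979

€41.95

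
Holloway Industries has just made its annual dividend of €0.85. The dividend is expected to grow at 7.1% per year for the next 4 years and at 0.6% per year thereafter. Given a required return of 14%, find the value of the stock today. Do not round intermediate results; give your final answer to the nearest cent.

D_1 = 0.91035
D_2 = 0.97498
D_3 = 1.04421
D_4 = 1.11835
Terminal value at year 4: TV = D_4×(1+g_2)/(r−g_2) = 1.12506/0.134 = 8.39595
P_0 = D_1/(1+r)^1 + D_2/(1+r)^2 + D_3/(1+r)^3 + D_4/(1+r)^4 + TV/(1+r)^4
    = 0.79855 + 0.75022 + 0.70481 + 0.66215 + 4.97108 = 7.88681

€7.89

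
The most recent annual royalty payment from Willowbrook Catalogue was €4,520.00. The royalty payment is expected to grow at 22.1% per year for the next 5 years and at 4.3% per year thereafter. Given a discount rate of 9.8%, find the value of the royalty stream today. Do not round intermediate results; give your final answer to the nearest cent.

D_1 = 5518.92000
D_2 = 6738.60132
D_3 = 8227.83221
D_4 = 10046.18313
D_5 = 12266.38960
Terminal value at year 5: TV = D_5×(1+g_2)/(r−g_2) = 12793.84436/0.055 = 232615.35191
P_0 = D_1/(1+r)^1 + D_2/(1+r)^2 + D_3/(1+r)^3 + D_4/(1+r)^4 + D_5/(1+r)^5 + TV/(1+r)^5
    = 5026.33880 + 5589.39861 + 6215.53343 + 6911.80903 + 7686.08272 + 145756.07770 = 177185.24027

€177185.24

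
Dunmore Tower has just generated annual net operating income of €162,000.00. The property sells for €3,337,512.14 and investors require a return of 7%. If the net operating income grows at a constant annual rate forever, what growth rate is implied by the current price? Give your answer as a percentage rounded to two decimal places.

2.05%

P = D₀(1+g)/(r−g) ⇒ P(r−g) = D₀(1+g) ⇒ g(P+D₀) = P·r − D₀
g = (P·r − D₀)/(P + D₀) = (€3,337,512.14×0.07 − €162,000.00) / (€3,337,512.14 + €162,000.00) = 0.020467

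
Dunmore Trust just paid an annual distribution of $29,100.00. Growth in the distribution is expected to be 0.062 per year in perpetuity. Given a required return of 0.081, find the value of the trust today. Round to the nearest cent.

$1626536.84

D₁ = D₀ × (1 + g) = $29,100.00 × 1.062 = $30,904.2000
Growing perpetuity: P = D₁ / (r − g) = $30,904.2000 / (0.081 − 0.062) = $1,626,536.84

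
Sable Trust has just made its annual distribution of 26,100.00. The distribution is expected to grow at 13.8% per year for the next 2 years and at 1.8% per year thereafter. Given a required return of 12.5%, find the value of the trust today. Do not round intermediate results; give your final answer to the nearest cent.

307196.19

D_1 = 29701.80000
D_2 = 33800.64840
Terminal value at year 2: TV = D_2×(1+g_2)/(r−g_2) = 34409.06007/0.107 = 321580.00067
P_0 = D_1/(1+r)^1 + D_2/(1+r)^2 + TV/(1+r)^2
    = 26401.60000 + 26706.68516 + 254087.90176 = 307196.18692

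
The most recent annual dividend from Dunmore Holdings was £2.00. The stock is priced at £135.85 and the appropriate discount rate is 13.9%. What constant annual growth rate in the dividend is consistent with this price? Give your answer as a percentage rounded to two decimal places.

P = D₀(1+g)/(r−g) ⇒ P(r−g) = D₀(1+g) ⇒ g(P+D₀) = P·r − D₀
g = (P·r − D₀)/(P + D₀) = (£135.85×0.139 − £2.00) / (£135.85 + £2.00) = 0.122475

12.25%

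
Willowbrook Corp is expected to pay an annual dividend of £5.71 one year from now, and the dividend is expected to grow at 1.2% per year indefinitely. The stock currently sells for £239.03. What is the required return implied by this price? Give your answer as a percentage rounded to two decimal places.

3.59%

P = D₁/(r − g) ⇒ r = D₁/P + g = £5.7100/£239.03 + 0.012 = 0.023888 + 0.012 = 0.035888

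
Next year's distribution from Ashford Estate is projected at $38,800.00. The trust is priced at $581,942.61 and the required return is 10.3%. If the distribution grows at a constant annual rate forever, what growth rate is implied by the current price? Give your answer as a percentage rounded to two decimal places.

P = D₁/(r−g) ⇒ g = r − D₁/P = 0.103 − $38,800.00/$581,942.61 = 0.036327

3.63%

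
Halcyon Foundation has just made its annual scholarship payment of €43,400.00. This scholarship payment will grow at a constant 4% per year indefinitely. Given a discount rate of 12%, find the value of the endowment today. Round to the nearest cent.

D₁ = D₀ × (1 + g) = €43,400.00 × 1.04 = €45,136.0000
Growing perpetuity: P = D₁ / (r − g) = €45,136.0000 / (0.12 − 0.04) = €564,200.00

€564200.00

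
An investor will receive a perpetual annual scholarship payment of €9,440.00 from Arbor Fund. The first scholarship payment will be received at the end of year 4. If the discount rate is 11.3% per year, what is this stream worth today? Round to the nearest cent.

€60590.99

Value at end of year 3: C / r = €9,440.00 / 0.113 = €83,539.8230
Discount to today: PV = €83,539.8230 / (1 + 0.113)^3 = €83,539.8230 / 1.378750 = €60,590.99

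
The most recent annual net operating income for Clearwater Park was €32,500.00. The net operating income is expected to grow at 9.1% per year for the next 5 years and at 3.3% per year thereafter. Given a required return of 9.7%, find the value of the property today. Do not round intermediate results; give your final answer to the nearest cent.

€670233.80

D_1 = 35457.50000
D_2 = 38684.13250
D_3 = 42204.38856
D_4 = 46044.98792
D_5 = 50235.08182
Terminal value at year 5: TV = D_5×(1+g_2)/(r−g_2) = 51892.83952/0.064 = 810825.61745
P_0 = D_1/(1+r)^1 + D_2/(1+r)^2 + D_3/(1+r)^3 + D_4/(1+r)^4 + D_5/(1+r)^5 + TV/(1+r)^5
    = 32322.24248 + 32145.45720 + 31969.63883 + 31794.78210 + 31620.88175 + 510380.79445 = 670233.79681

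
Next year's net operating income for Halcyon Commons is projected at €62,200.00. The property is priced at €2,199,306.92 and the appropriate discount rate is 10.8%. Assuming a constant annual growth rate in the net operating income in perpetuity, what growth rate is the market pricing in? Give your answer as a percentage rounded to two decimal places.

P = D₁/(r−g) ⇒ g = r − D₁/P = 0.108 − €62,200.00/€2,199,306.92 = 0.079718

7.97%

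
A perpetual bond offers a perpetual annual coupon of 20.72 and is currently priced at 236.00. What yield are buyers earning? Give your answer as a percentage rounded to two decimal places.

8.78%

P = C/r ⇒ r = C/P = 20.72/236.00 = 0.087797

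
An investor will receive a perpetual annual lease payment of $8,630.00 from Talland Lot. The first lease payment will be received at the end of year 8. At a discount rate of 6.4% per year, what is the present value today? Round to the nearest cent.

$87345.28

Value at end of year 7: C / r = $8,630.00 / 0.064 = $134,843.7500
Discount to today: PV = $134,843.7500 / (1 + 0.064)^7 = $134,843.7500 / 1.543801 = $87,345.28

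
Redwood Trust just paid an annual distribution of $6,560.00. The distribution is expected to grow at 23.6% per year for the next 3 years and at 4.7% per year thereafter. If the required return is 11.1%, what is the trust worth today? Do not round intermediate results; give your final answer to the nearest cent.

D_1 = 8108.16000
D_2 = 10021.68576
D_3 = 12386.80360
Terminal value at year 3: TV = D_3×(1+g_2)/(r−g_2) = 12968.98337/0.064 = 202640.36513
P_0 = D_1/(1+r)^1 + D_2/(1+r)^2 + D_3/(1+r)^3 + TV/(1+r)^3
    = 7298.07381 + 8119.18922 + 9032.68936 + 147769.15249 = 172219.10488

$172219.10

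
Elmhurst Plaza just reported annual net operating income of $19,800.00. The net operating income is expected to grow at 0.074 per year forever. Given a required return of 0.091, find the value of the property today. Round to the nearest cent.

$1250894.12

D₁ = D₀ × (1 + g) = $19,800.00 × 1.074 = $21,265.2000
Growing perpetuity: P = D₁ / (r − g) = $21,265.2000 / (0.091 − 0.074) = $1,250,894.12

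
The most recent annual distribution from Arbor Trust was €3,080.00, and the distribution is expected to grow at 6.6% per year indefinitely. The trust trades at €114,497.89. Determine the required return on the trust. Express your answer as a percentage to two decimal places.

D₁ = €3,080.00 × 1.066 = €3,283.2800
P = D₁/(r − g) ⇒ r = D₁/P + g = €3,283.2800/€114,497.89 + 0.066 = 0.028675 + 0.066 = 0.094675

9.47%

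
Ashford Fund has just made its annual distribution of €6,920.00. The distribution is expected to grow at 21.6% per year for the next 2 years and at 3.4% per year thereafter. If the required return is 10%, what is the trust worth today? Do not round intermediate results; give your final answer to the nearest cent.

€148590.51

D_1 = 8414.72000
D_2 = 10232.29952
Terminal value at year 2: TV = D_2×(1+g_2)/(r−g_2) = 10580.19770/0.066 = 160306.02581
P_0 = D_1/(1+r)^1 + D_2/(1+r)^2 + TV/(1+r)^2
    = 7649.74545 + 8456.44588 + 132484.31885 = 148590.51019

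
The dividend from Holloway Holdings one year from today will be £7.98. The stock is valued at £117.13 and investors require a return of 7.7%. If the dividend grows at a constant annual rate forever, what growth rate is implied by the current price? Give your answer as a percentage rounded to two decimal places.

0.89%

P = D₁/(r−g) ⇒ g = r − D₁/P = 0.077 − £7.98/£117.13 = 0.008871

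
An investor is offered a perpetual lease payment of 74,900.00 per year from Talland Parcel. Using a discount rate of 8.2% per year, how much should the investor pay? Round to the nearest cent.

913414.63

Level perpetuity: PV = C / r = 74,900.00 / 0.082 = 913,414.63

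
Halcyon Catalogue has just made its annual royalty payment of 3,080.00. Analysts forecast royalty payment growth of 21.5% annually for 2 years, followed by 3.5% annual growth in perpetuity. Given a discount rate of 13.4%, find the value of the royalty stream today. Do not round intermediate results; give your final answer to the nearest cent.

D_1 = 3742.20000
D_2 = 4546.77300
Terminal value at year 2: TV = D_2×(1+g_2)/(r−g_2) = 4705.91006/0.099 = 47534.44500
P_0 = D_1/(1+r)^1 + D_2/(1+r)^2 + TV/(1+r)^2
    = 3300.00000 + 3535.71429 + 36964.28571 = 43800.00000

43800.00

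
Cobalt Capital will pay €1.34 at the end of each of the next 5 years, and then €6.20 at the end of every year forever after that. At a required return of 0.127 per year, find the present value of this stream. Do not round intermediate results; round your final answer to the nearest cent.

€31.60

PV of 5-year annuity: €1.34 × [1 − (1+0.127)^−5] / 0.127 = 4.74779
Perpetuity value at year 5: €6.20 / 0.127 = 48.81890
PV of perpetuity: 48.81890 / (1+0.127)^5 = 26.85149
Total PV = 4.74779 + 26.85149 = 31.59928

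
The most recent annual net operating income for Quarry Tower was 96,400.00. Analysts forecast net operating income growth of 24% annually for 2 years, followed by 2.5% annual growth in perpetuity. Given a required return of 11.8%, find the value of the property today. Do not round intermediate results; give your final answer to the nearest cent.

D_1 = 119536.00000
D_2 = 148224.64000
Terminal value at year 2: TV = D_2×(1+g_2)/(r−g_2) = 151930.25600/0.093 = 1633658.66667
P_0 = D_1/(1+r)^1 + D_2/(1+r)^2 + TV/(1+r)^2
    = 106919.49911 + 118586.92208 + 1307006.39932 = 1532512.82051

1532512.82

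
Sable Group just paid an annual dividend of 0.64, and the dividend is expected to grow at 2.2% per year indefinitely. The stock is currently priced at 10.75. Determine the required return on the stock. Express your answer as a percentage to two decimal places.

D₁ = 0.64 × 1.022 = 0.6541
P = D₁/(r − g) ⇒ r = D₁/P + g = 0.6541/10.75 + 0.022 = 0.060845 + 0.022 = 0.082845

8.28%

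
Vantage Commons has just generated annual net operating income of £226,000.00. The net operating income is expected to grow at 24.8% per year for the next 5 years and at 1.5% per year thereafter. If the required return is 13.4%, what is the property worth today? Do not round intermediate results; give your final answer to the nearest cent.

£4632026.50

D_1 = 282048.00000
D_2 = 351995.90400
D_3 = 439290.88819
D_4 = 548235.02846
D_5 = 684197.31552
Terminal value at year 5: TV = D_5×(1+g_2)/(r−g_2) = 694460.27526/0.119 = 5835800.63240
P_0 = D_1/(1+r)^1 + D_2/(1+r)^2 + D_3/(1+r)^3 + D_4/(1+r)^4 + D_5/(1+r)^5 + TV/(1+r)^5
    = 248719.57672 + 273723.13205 + 301240.27231 + 331523.68593 + 364851.46388 + 3111968.36838 = 4632026.49927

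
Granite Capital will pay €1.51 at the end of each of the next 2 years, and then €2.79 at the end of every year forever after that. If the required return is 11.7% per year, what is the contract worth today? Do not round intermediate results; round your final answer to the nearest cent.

€21.67

PV of 2-year annuity: €1.51 × [1 − (1+0.117)^−2] / 0.117 = 2.56207
Perpetuity value at year 2: €2.79 / 0.117 = 23.84615
PV of perpetuity: 23.84615 / (1+0.117)^2 = 19.11226
Total PV = 2.56207 + 19.11226 = 21.67433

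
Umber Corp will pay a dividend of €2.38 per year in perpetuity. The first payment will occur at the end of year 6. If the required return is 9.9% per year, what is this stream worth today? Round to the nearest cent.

Value at end of year 5: C / r = €2.38 / 0.099 = €24.0404
Discount to today: PV = €24.0404 / (1 + 0.099)^5 = €24.0404 / 1.603203 = €15.00

€15.00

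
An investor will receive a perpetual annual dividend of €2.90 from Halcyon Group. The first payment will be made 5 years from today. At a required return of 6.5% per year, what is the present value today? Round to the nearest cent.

€34.68

Value at end of year 4: C / r = €2.90 / 0.065 = €44.6154
Discount to today: PV = €44.6154 / (1 + 0.065)^4 = €44.6154 / 1.286466 = €34.68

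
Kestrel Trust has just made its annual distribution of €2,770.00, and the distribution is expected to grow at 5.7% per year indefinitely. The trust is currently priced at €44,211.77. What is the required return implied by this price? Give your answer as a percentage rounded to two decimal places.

D₁ = €2,770.00 × 1.057 = €2,927.8900
P = D₁/(r − g) ⇒ r = D₁/P + g = €2,927.8900/€44,211.77 + 0.057 = 0.066224 + 0.057 = 0.123224

12.32%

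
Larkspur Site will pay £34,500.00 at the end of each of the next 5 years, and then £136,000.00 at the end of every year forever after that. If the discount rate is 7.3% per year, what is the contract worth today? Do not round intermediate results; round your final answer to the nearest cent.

£1450165.33

PV of 5-year annuity: £34,500.00 × [1 − (1+0.073)^−5] / 0.073 = 140327.77152
Perpetuity value at year 5: £136,000.00 / 0.073 = 1863013.69863
PV of perpetuity: 1863013.69863 / (1+0.073)^5 = 1309837.55584
Total PV = 140327.77152 + 1309837.55584 = 1450165.32735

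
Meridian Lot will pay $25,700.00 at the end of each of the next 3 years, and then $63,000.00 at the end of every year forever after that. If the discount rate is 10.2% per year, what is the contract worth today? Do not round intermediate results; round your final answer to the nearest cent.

PV of 3-year annuity: $25,700.00 × [1 − (1+0.102)^−3] / 0.102 = 63687.73005
Perpetuity value at year 3: $63,000.00 / 0.102 = 617647.05882
PV of perpetuity: 617647.05882 / (1+0.102)^3 = 461525.38595
Total PV = 63687.73005 + 461525.38595 = 525213.11599

$525213.12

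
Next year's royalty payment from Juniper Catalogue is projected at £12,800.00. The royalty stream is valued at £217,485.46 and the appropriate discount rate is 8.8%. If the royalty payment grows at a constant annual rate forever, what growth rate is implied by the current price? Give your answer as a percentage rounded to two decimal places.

2.91%

P = D₁/(r−g) ⇒ g = r − D₁/P = 0.088 − £12,800.00/£217,485.46 = 0.029145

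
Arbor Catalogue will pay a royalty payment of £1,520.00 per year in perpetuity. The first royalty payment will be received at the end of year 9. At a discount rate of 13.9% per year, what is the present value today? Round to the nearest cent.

Value at end of year 8: C / r = £1,520.00 / 0.139 = £10,935.2518
Discount to today: PV = £10,935.2518 / (1 + 0.139)^8 = £10,935.2518 / 2.832630 = £3,860.46

£3860.46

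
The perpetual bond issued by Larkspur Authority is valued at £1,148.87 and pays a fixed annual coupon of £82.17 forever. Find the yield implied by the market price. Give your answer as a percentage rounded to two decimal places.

P = C/r ⇒ r = C/P = £82.17/£1,148.87 = 0.071522

7.15%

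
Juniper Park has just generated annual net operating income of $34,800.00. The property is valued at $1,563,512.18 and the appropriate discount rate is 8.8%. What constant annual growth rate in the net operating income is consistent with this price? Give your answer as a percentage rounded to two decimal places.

P = D₀(1+g)/(r−g) ⇒ P(r−g) = D₀(1+g) ⇒ g(P+D₀) = P·r − D₀
g = (P·r − D₀)/(P + D₀) = ($1,563,512.18×0.088 − $34,800.00) / ($1,563,512.18 + $34,800.00) = 0.064311

6.43%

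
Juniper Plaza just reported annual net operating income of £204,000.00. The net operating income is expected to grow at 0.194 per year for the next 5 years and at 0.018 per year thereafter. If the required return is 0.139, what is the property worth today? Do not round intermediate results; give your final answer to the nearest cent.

£3350305.00

D_1 = 243576.00000
D_2 = 290829.74400
D_3 = 347250.71434
D_4 = 414617.35292
D_5 = 495053.11938
Terminal value at year 5: TV = D_5×(1+g_2)/(r−g_2) = 503964.07553/0.121 = 4164992.35977
P_0 = D_1/(1+r)^1 + D_2/(1+r)^2 + D_3/(1+r)^3 + D_4/(1+r)^4 + D_5/(1+r)^5 + TV/(1+r)^5
    = 213850.74627 + 224177.16510 + 235002.22575 + 246350.00662 + 258245.74882 + 2172679.10990 = 3350305.00245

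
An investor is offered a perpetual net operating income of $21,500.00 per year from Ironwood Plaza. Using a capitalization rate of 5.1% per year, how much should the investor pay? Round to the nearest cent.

$421568.63

Level perpetuity: PV = C / r = $21,500.00 / 0.051 = $421,568.63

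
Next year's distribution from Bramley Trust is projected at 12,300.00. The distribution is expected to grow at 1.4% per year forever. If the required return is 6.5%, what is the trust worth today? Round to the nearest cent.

Growing perpetuity: P = D₁ / (r − g) = 12,300.0000 / (0.065 − 0.014) = 241,176.47

241176.47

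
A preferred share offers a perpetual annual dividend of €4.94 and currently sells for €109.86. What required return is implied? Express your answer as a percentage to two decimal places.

4.50%

P = C/r ⇒ r = C/P = €4.94/€109.86 = 0.044966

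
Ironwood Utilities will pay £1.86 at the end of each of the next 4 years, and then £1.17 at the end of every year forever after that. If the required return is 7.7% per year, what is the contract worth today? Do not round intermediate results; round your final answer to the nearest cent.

£17.50

PV of 4-year annuity: £1.86 × [1 − (1+0.077)^−4] / 0.077 = 6.20192
Perpetuity value at year 4: £1.17 / 0.077 = 15.19481
PV of perpetuity: 15.19481 / (1+0.077)^4 = 11.29360
Total PV = 6.20192 + 11.29360 = 17.49552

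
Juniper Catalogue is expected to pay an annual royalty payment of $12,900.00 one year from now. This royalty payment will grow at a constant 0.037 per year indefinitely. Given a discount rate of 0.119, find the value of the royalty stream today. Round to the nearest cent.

Growing perpetuity: P = D₁ / (r − g) = $12,900.0000 / (0.119 − 0.037) = $157,317.07

$157317.07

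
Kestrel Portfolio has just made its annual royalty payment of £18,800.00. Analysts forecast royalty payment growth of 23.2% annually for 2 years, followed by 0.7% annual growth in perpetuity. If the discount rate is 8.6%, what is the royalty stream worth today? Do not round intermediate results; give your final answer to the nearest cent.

£353927.52

D_1 = 23161.60000
D_2 = 28535.09120
Terminal value at year 2: TV = D_2×(1+g_2)/(r−g_2) = 28734.83684/0.079 = 363732.11188
P_0 = D_1/(1+r)^1 + D_2/(1+r)^2 + TV/(1+r)^2
    = 21327.44015 + 24194.66507 + 308405.41419 = 353927.51941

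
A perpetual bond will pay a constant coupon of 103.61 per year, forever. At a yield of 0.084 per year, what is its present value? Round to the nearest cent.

Level perpetuity: PV = C / r = 103.61 / 0.084 = 1,233.45

1233.45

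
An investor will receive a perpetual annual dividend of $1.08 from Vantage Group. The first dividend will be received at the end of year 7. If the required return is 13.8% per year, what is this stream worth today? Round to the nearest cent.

$3.60

Value at end of year 6: C / r = $1.08 / 0.138 = $7.8261
Discount to today: PV = $7.8261 / (1 + 0.138)^6 = $7.8261 / 2.171969 = $3.60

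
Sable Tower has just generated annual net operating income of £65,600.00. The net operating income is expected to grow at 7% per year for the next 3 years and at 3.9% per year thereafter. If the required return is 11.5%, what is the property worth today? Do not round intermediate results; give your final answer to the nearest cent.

£973898.58

D_1 = 70192.00000
D_2 = 75105.44000
D_3 = 80362.82080
Terminal value at year 3: TV = D_3×(1+g_2)/(r−g_2) = 83496.97081/0.076 = 1098644.35278
P_0 = D_1/(1+r)^1 + D_2/(1+r)^2 + D_3/(1+r)^3 + TV/(1+r)^3
    = 62952.46637 + 60411.78387 + 57973.64012 + 792560.68539 = 973898.57575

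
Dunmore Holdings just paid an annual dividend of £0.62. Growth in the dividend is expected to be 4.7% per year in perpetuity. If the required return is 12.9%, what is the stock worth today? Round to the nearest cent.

£7.92

D₁ = D₀ × (1 + g) = £0.62 × 1.047 = £0.6491
Growing perpetuity: P = D₁ / (r − g) = £0.6491 / (0.129 − 0.047) = £7.92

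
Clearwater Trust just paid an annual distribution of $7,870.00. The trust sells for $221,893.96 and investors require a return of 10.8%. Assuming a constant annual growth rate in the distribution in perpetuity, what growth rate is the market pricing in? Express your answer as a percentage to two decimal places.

P = D₀(1+g)/(r−g) ⇒ P(r−g) = D₀(1+g) ⇒ g(P+D₀) = P·r − D₀
g = (P·r − D₀)/(P + D₀) = ($221,893.96×0.108 − $7,870.00) / ($221,893.96 + $7,870.00) = 0.070048

7.00%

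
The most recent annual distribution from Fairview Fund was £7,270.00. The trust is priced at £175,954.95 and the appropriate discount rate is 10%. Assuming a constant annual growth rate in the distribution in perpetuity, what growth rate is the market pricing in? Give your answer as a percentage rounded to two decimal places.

P = D₀(1+g)/(r−g) ⇒ P(r−g) = D₀(1+g) ⇒ g(P+D₀) = P·r − D₀
g = (P·r − D₀)/(P + D₀) = (£175,954.95×0.1 − £7,270.00) / (£175,954.95 + £7,270.00) = 0.056354

5.64%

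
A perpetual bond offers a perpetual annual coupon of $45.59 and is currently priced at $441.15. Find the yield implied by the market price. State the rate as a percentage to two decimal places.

P = C/r ⇒ r = C/P = $45.59/$441.15 = 0.103344

10.33%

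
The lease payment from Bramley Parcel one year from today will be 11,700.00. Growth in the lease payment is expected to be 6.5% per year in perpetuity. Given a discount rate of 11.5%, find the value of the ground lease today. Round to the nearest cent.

Growing perpetuity: P = D₁ / (r − g) = 11,700.0000 / (0.115 − 0.065) = 234,000.00

234000.00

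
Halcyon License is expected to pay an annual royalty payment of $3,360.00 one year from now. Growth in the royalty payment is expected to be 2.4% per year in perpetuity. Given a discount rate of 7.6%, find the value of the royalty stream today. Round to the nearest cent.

$64615.38

Growing perpetuity: P = D₁ / (r − g) = $3,360.0000 / (0.076 − 0.024) = $64,615.38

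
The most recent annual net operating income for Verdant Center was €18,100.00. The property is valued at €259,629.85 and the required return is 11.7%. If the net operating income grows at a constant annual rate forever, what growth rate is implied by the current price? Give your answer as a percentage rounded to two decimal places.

4.42%

P = D₀(1+g)/(r−g) ⇒ P(r−g) = D₀(1+g) ⇒ g(P+D₀) = P·r − D₀
g = (P·r − D₀)/(P + D₀) = (€259,629.85×0.117 − €18,100.00) / (€259,629.85 + €18,100.00) = 0.044204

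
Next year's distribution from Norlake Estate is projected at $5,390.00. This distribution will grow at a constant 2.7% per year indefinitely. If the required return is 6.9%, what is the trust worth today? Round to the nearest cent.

Growing perpetuity: P = D₁ / (r − g) = $5,390.0000 / (0.069 − 0.027) = $128,333.33

$128333.33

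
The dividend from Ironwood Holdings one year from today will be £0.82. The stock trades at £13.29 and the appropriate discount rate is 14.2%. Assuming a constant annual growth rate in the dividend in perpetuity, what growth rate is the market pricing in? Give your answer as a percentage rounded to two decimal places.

8.03%

P = D₁/(r−g) ⇒ g = r − D₁/P = 0.142 − £0.82/£13.29 = 0.080299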